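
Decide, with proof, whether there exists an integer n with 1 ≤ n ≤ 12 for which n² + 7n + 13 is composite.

At n = 4: 4² + 7·4 + 13 = 57 = 3·19, which is composite.

n = 4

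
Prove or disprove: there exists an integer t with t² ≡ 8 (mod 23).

Take t = 10. Then 10² = 100 = 4·23 + 8, so 10² ≡ 8 (mod 23).

t = 10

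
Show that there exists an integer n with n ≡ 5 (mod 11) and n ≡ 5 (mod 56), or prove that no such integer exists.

The moduli 11 and 56 are coprime, so by the Chinese Remainder Theorem a unique solution modulo 616 exists.
Write n = 5 + 11t and require 5 + 11t ≡ 5 (mod 56), i.e. 11t ≡ 0 (mod 56).
t = 0 satisfies this.
Taking t = 0 gives n = 5 + 11·0 = 5.
Indeed 5 ≡ 5 (mod 11) and 5 ≡ 5 (mod 56).

n = 5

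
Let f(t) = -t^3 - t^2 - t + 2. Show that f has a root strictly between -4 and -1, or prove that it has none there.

Evaluate at the endpoints: f(-4) = 54, f(-1) = 3 — same sign (positive).
The derivative f'(t) = -3t^2 - 2t - 1 is a quadratic with discriminant (-2)² − 4·(-3)·(-1) = -8 < 0; it never vanishes, so it is always negative (sign of the leading coefficient).
So f is strictly decreasing; between -4 and -1 its values lie between f(-4) = 54 and f(-1) = 3, all positive. Therefore f has no root in (-4, -1).

No.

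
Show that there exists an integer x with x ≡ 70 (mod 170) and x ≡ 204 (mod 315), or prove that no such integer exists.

No such integer exists.

gcd(170, 315) = 5. If x ≡ 70 (mod 170) and x ≡ 204 (mod 315), then x ≡ 70 (mod 5) and x ≡ 204 (mod 5).
These are incompatible: 70 − 204 = -134 is not divisible by 5.
Hence the system has no solution.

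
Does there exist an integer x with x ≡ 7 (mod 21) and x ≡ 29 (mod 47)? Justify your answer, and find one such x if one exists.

gcd(21, 47) = 1, so the Chinese Remainder Theorem guarantees exactly one residue class mod 987 satisfying both.
Write x = 7 + 21t and require 7 + 21t ≡ 29 (mod 47), i.e. 21t ≡ 22 (mod 47).
Note 21·9 = 189 ≡ 1 (mod 47) (as 189 − 1 = 4·47), so 21⁻¹ ≡ 9.
Multiplying by 9: t ≡ 9·22 = 198 ≡ 10 (mod 47).
With t = 10: x = 7 + 21·10 = 217.
Verify: 217 = 10·21 + 7 and 217 = 4·47 + 29. ✓

x = 217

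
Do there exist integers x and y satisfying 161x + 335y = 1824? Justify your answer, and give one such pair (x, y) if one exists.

Since gcd(161, 335) = 1, every integer is an integer combination of 161 and 335.
Euclidean algorithm: 335 = 2·161 + 13, 161 = 12·13 + 5, 13 = 2·5 + 3, 5 = 1·3 + 2, 3 = 1·2 + 1, 2 = 2·1 + 0.
Working back up the chain: 1 = 3 − 1·2 = 3 − (5 − 1·3) = −5 + 2·3 = −5 + 2·(13 − 2·5) = 2·13 − 5·5 = 2·13 − 5·(161 − 12·13) = −5·161 + 62·13 = −5·161 + 62·(335 − 2·161) = 62·335 − 129·161. So 161·(-129) + 335·62 = 1.
Multiplying through by 1824: x = (-129)·1824 = -235296, y = 62·1824 = 113088 is a solution.
Shifting by a multiple of (335, −161) keeps it a solution: x = -235296 + 703·335 = 209, y = 113088 − 703·161 = -95.
Indeed 161·209 + 335·(-95) = 33649 − 31825 = 1824.

x = 209, y = -95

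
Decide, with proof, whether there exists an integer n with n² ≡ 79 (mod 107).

n = 87 works: 87² = 7569, and 7569 − 79 = 7490 = 70·107.

n = 87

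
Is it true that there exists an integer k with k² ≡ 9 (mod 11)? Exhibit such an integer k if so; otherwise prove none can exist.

k = 8

Take k = 8. Then 8² = 64 = 5·11 + 9, so 8² ≡ 9 (mod 11).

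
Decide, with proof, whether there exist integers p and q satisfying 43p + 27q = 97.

p = 1, q = 2

Since gcd(43, 27) = 1, every integer is an integer combination of 43 and 27.
Dividing repeatedly: 43 = 1·27 + 16, 27 = 1·16 + 11, 16 = 1·11 + 5, 11 = 2·5 + 1, 5 = 5·1 + 0.
Working back up the chain: 1 = 11 − 2·5 = 11 − 2·(16 − 1·11) = −2·16 + 3·11 = −2·16 + 3·(27 − 1·16) = 3·27 − 5·16 = 3·27 − 5·(43 − 1·27) = −5·43 + 8·27. So 43·(-5) + 27·8 = 1.
Times 97: 43·(-485) + 27·776 = 97, so (-485, 776) solves it.
Adding 18·27 to p and subtracting 18·43 from q gives the tidier solution (1, 2).
Check: 43·1 + 27·2 = 43 + 54 = 97. ✓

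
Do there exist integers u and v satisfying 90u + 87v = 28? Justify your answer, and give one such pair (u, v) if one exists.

Any value of 90u + 87v is a multiple of gcd(90, 87) = 3.
But 28 is not a multiple of 3 (it leaves remainder 1).
Hence no integers u, v satisfy the equation.

No such integers exist.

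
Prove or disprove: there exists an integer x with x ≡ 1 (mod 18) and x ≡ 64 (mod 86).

Reduce both congruences modulo 2, which divides 18 and 86: they say x ≡ 1 (mod 2) and x ≡ 64 (mod 2).
However 1 ≡ 1 and 64 ≡ 0 (mod 2), and 1 ≠ 0.
Therefore no such x exists.

There is no such integer.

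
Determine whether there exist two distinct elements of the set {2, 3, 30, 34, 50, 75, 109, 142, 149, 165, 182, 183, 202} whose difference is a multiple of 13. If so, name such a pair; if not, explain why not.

Two integers differ by a multiple of 13 exactly when they have the same residue mod 13. The residues are 2↦2, 3↦3, 30↦4, 34↦8, 50↦11, 75↦10, 109↦5, 142↦12, 149↦6, 165↦9, 182↦0, 183↦1, 202↦7.
No residue repeats among the 13 elements, so no pair has difference ≡ 0 (mod 13).

No, no such pair exists.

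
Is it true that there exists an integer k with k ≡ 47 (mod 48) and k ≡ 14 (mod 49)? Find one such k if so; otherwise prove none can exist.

k = 1631

Since 48 and 49 share no common factor, CRT says the pair of congruences has a solution (unique mod 2352).
Write k = 47 + 48t and require 47 + 48t ≡ 14 (mod 49), i.e. 48t ≡ 16 (mod 49).
Since 48·48 = 2304 = 47·49 + 1, the inverse of 48 mod 49 is 48.
Multiplying by 48: t ≡ 48·16 = 768 ≡ 33 (mod 49).
With t = 33: k = 47 + 48·33 = 1631.
Check: 1631 mod 48 = 47, 1631 mod 49 = 14. ✓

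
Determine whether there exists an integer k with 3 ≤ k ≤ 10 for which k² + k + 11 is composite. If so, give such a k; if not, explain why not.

k = 10

At k = 10: 10² + 10 + 11 = 121 = 11·11, which is composite.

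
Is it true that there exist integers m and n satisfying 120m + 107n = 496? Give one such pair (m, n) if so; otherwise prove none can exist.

m = 104, n = -112

120 and 107 are coprime, so 120m + 107n ranges over all of ℤ.
Dividing repeatedly: 120 = 1·107 + 13, 107 = 8·13 + 3, 13 = 4·3 + 1, 3 = 3·1 + 0.
Unwinding: 1 = 13 − 4·3 = 13 − 4·(107 − 8·13) = −4·107 + 33·13 = −4·107 + 33·(120 − 1·107) = 33·120 − 37·107, i.e. 120·33 + 107·(-37) = 1.
Times 496: 120·16368 + 107·(-18352) = 496, so (16368, -18352) solves it.
Shifting by a multiple of (107, −120) keeps it a solution: m = 16368 − 152·107 = 104, n = -18352 + 152·120 = -112.
Check: 120·104 + 107·(-112) = 12480 − 11984 = 496. ✓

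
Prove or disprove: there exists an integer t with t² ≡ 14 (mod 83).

No such integer exists.

Apply Euler's criterion with the prime 83: 14 is a quadratic residue iff 14^41 ≡ 1 (mod 83), and a non-residue iff it is ≡ −1.
Repeated squaring mod 83: 14^2 = 196 ≡ 30; 14^4 ≡ 30² = 900 ≡ 70; 14^8 ≡ 70² = 4900 ≡ 3; 14^16 ≡ 3² = 9 ≡ 9; 14^32 ≡ 9² = 81 ≡ 81.
Since 41 = 32 + 8 + 1, 14^41 ≡ 81 · 3 · 14; multiplying out mod 83: 81·3 = 243 ≡ 77, then 77·14 = 1078 ≡ 82. Thus 14^41 ≡ 82 ≡ −1 (mod 83).
The value −1 means 14 is a non-residue modulo 83, so t² ≡ 14 (mod 83) is impossible.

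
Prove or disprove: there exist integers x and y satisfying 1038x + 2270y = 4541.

Both 1038 and 2270 are divisible by gcd(1038, 2270) = 2, hence so is any combination 1038x + 2270y.
But 4541 = 2·2270 + 1, so 2 ∤ 4541.
So the equation is unsolvable over ℤ.

There are no such integers.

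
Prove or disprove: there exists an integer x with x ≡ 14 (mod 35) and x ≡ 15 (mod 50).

No such integer exists.

gcd(35, 50) = 5. If x ≡ 14 (mod 35) and x ≡ 15 (mod 50), then x ≡ 14 (mod 5) and x ≡ 15 (mod 5).
But 14 mod 5 = 4 while 15 mod 5 = 0, a contradiction.
Hence the system has no solution.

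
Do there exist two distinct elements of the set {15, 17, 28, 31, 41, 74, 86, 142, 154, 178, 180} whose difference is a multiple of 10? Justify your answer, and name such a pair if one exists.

The pair (28, 178) works.

28 mod 10 = 8 and 178 mod 10 = 8, so 178 − 28 = 150 = 15·10.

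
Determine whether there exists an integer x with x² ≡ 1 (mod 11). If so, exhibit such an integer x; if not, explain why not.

x = 1

Take x = 1. Then 1² = 1, and since 0 ≤ 1 < 11 this is already reduced: 1² ≡ 1 (mod 11).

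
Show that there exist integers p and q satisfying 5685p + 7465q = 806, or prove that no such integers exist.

There are no such integers.

Both 5685 and 7465 are divisible by gcd(5685, 7465) = 5, hence so is any combination 5685p + 7465q.
But 806 is not a multiple of 5 (it leaves remainder 1).
Therefore 5685p + 7465q = 806 has no solution in integers.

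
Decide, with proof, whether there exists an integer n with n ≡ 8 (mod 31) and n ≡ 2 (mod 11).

gcd(31, 11) = 1, so the Chinese Remainder Theorem guarantees exactly one residue class mod 341 satisfying both.
Write n = 8 + 31t and require 8 + 31t ≡ 2 (mod 11), i.e. 31t ≡ 5 (mod 11).
31 ≡ 9 (mod 11), so this reads 9t ≡ 5 (mod 11). Invert 9 mod 11 by the Euclidean algorithm: 11 = 1·9 + 2, 9 = 4·2 + 1, 2 = 2·1 + 0; back-substituting, 1 = 9 − 4·2 = 9 − 4·(11 − 1·9) = −4·11 + 5·9. Hence 9·5 ≡ 1, so 9⁻¹ ≡ 5 (mod 11).
Therefore t ≡ 5·5 = 25 ≡ 3 (mod 11).
Taking t = 3 gives n = 8 + 31·3 = 101.
Check: 101 mod 31 = 8, 101 mod 11 = 2. ✓

n = 101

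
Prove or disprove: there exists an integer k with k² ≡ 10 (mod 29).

Apply Euler's criterion with the prime 29: 10 is a quadratic residue iff 10^14 ≡ 1 (mod 29), and a non-residue iff it is ≡ −1.
Squaring successively (mod 29): 10^2 = 100 ≡ 13; 10^4 ≡ 13² = 169 ≡ 24; 10^8 ≡ 24² = 576 ≡ 25.
Since 14 = 8 + 4 + 2, 10^14 ≡ 25 · 24 · 13; multiplying out mod 29: 25·24 = 600 ≡ 20, then 20·13 = 260 ≡ 28. Thus 10^14 ≡ 28 ≡ −1 (mod 29).
The value −1 means 10 is a non-residue modulo 29, so k² ≡ 10 (mod 29) is impossible.

No such integer exists.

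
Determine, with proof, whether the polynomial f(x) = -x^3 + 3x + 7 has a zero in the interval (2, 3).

f(2) = 5 and f(3) = -11, which have opposite signs.
Since f is a polynomial it is continuous on [2, 3].
By the Intermediate Value Theorem f must vanish at some point of (2, 3).

Yes, f has a root in the interval.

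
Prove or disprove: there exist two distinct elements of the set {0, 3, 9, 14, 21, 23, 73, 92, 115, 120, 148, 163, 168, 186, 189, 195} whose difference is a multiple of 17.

There is no such pair.

Two integers differ by a multiple of 17 exactly when they have the same residue mod 17. The residues are 0↦0, 3↦3, 9↦9, 14↦14, 21↦4, 23↦6, 73↦5, 92↦7, 115↦13, 120↦1, 148↦12, 163↦10, 168↦15, 186↦16, 189↦2, 195↦8.
All 16 residues are distinct, so no two elements differ by a multiple of 17.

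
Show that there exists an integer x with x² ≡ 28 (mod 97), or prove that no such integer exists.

There is no such integer.

Apply Euler's criterion with the prime 97: 28 is a quadratic residue iff 28^48 ≡ 1 (mod 97), and a non-residue iff it is ≡ −1.
Squaring successively (mod 97): 28^2 = 784 ≡ 8; 28^4 ≡ 8² = 64 ≡ 64; 28^8 ≡ 64² = 4096 ≡ 22; 28^16 ≡ 22² = 484 ≡ 96; 28^32 ≡ 96² = 9216 ≡ 1.
Since 48 = 32 + 16, 28^48 ≡ 1 · 96; multiplying out mod 97: 1·96 = 96 ≡ 96. Thus 28^48 ≡ 96 ≡ −1 (mod 97).
By Euler's criterion 28 is a quadratic non-residue mod 97: no x satisfies x² ≡ 28 (mod 97).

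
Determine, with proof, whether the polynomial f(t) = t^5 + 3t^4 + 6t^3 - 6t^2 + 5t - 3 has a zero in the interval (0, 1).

Yes, f has a root in the interval.

f(0) = -3 and f(1) = 6, which have opposite signs.
As a polynomial, f is continuous on every closed interval.
By the Intermediate Value Theorem f must vanish at some point of (0, 1).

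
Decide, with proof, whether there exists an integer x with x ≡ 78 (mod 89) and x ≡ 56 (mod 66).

The moduli 89 and 66 are coprime, so by the Chinese Remainder Theorem a unique solution modulo 5874 exists.
Any solution of the first congruence is x = 78 + 89t; substituting into the second, 89t ≡ 56 − 78 ≡ 44 (mod 66).
89 ≡ 23 (mod 66), so this reads 23t ≡ 44 (mod 66). To invert 23 modulo 66: 66 = 2·23 + 20, 23 = 1·20 + 3, 20 = 6·3 + 2, 3 = 1·2 + 1, 2 = 2·1 + 0, and unwinding, 1 = 3 − 1·2 = 3 − (20 − 6·3) = −20 + 7·3 = −20 + 7·(23 − 1·20) = 7·23 − 8·20 = 7·23 − 8·(66 − 2·23) = −8·66 + 23·23. Thus 23⁻¹ ≡ 23 (mod 66).
Multiplying by 23: t ≡ 23·44 = 1012 ≡ 22 (mod 66).
With t = 22: x = 78 + 89·22 = 2036.
Check: 2036 mod 89 = 78, 2036 mod 66 = 56. ✓

x = 2036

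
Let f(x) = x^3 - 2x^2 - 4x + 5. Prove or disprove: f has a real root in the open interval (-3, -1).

Such a root exists.

f(-3) = -28 and f(-1) = 6, which have opposite signs.
f is continuous everywhere (it is a polynomial), in particular on [-3, -1].
By the Intermediate Value Theorem, f takes the value 0 somewhere in the open interval.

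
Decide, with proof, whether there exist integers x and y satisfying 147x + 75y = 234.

x = 22, y = -40

Every value of 147x + 75y is a multiple of gcd(147, 75) = 3; since 3 ∣ 234, solutions exist.
Dividing through by 3 reduces the equation to 49x + 25y = 78.
Euclidean algorithm: 49 = 1·25 + 24, 25 = 1·24 + 1, 24 = 24·1 + 0.
Back-substituting, 1 = 25 − 1·24 = 25 − (49 − 1·25) = −49 + 2·25; that is, 49·(-1) + 25·2 = 1.
Scaling by 78 gives the particular solution (x, y) = (-78, 156).
Adding 4·25 to x and subtracting 4·49 from y gives the tidier solution (22, -40).
Indeed 147·22 + 75·(-40) = 3234 − 3000 = 234.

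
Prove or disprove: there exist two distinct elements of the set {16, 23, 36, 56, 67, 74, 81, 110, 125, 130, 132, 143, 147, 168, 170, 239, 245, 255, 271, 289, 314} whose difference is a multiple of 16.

36 and 132 are such a pair.

Both 36 and 132 leave remainder 4 on division by 16; their difference 96 = 6·16 is a multiple of 16.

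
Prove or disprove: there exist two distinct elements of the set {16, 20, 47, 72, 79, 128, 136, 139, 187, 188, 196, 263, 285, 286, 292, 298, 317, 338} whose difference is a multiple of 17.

Both 20 and 139 leave remainder 3 on division by 17; their difference 119 = 7·17 is a multiple of 17.

Yes: 20 and 139.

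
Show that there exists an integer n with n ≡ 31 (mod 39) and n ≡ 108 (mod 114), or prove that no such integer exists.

There is no such integer.

gcd(39, 114) = 3. If n ≡ 31 (mod 39) and n ≡ 108 (mod 114), then n ≡ 31 (mod 3) and n ≡ 108 (mod 3).
These are incompatible: 31 − 108 = -77 is not divisible by 3.
Therefore no such n exists.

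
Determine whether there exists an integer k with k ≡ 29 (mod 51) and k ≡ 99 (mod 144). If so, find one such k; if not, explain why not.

Both moduli are multiples of 3 = gcd(51, 144), so any solution would satisfy k ≡ 29 and k ≡ 99 modulo 3 simultaneously.
However 29 ≡ 2 and 99 ≡ 0 (mod 3), and 2 ≠ 0.
Hence the system has no solution.

No, no such integer exists.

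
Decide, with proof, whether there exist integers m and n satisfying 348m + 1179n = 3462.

Since gcd(348, 1179) = 3 and 3462 = 3·1154, Bézout's identity guarantees a solution.
Dividing through by 3 reduces the equation to 116m + 393n = 1154.
Euclidean algorithm: 393 = 3·116 + 45, 116 = 2·45 + 26, 45 = 1·26 + 19, 26 = 1·19 + 7, 19 = 2·7 + 5, 7 = 1·5 + 2, 5 = 2·2 + 1, 2 = 2·1 + 0.
Back-substituting, 1 = 5 − 2·2 = 5 − 2·(7 − 1·5) = −2·7 + 3·5 = −2·7 + 3·(19 − 2·7) = 3·19 − 8·7 = 3·19 − 8·(26 − 1·19) = −8·26 + 11·19 = −8·26 + 11·(45 − 1·26) = 11·45 − 19·26 = 11·45 − 19·(116 − 2·45) = −19·116 + 49·45 = −19·116 + 49·(393 − 3·116) = 49·393 − 166·116; that is, 116·(-166) + 393·49 = 1.
Scaling by 1154 gives the particular solution (m, n) = (-191564, 56546).
The general solution is m = -191564 + 393k, n = 56546 − 116k; taking k = 488 gives the smaller pair m = 220, n = -62.
Indeed 348·220 + 1179·(-62) = 76560 − 73098 = 3462.

m = 220, n = -62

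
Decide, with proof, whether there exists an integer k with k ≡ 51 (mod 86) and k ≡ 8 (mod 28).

There is no such integer.

Reduce both congruences modulo 2, which divides 86 and 28: they say k ≡ 51 (mod 2) and k ≡ 8 (mod 2).
However 51 ≡ 1 and 8 ≡ 0 (mod 2), and 1 ≠ 0.
Hence the system has no solution.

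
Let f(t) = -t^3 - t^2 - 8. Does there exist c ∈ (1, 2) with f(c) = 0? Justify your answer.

No.

The endpoint values f(1) = -10 and f(2) = -20 are both negative. Claim: f(t) < 0 for every t in (1, 2).
Shift to the endpoint 1: with t = 1 + u (0 < u < 1), one computes f(1 + u) = -u^3 - 4u^2 - 5u - 10.
All 4 nonzero coefficients of this polynomial in u are negative; hence for u > 0 the value is a sum of negative terms (the constant -10 among them).
So f is strictly negative on (1, 2); no root exists in the interval.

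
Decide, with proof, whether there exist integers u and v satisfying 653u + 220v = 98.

u = 206, v = -611

653 and 220 are coprime, so 653u + 220v ranges over all of ℤ.
Euclidean algorithm: 653 = 2·220 + 213, 220 = 1·213 + 7, 213 = 30·7 + 3, 7 = 2·3 + 1, 3 = 3·1 + 0.
Back-substituting, 1 = 7 − 2·3 = 7 − 2·(213 − 30·7) = −2·213 + 61·7 = −2·213 + 61·(220 − 1·213) = 61·220 − 63·213 = 61·220 − 63·(653 − 2·220) = −63·653 + 187·220; that is, 653·(-63) + 220·187 = 1.
Times 98: 653·(-6174) + 220·18326 = 98, so (-6174, 18326) solves it.
The general solution is u = -6174 + 220k, v = 18326 − 653k; taking k = 29 gives the smaller pair u = 206, v = -611.
Check: 653·206 + 220·(-611) = 134518 − 134420 = 98. ✓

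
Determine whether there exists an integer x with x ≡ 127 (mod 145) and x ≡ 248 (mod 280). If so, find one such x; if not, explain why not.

Reduce both congruences modulo 5, which divides 145 and 280: they say x ≡ 127 (mod 5) and x ≡ 248 (mod 5).
These are incompatible: 127 − 248 = -121 is not divisible by 5.
So no integer satisfies both congruences.

No, no such integer exists.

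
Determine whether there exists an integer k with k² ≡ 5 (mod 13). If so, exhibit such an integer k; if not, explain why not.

Since (13 − k)² ≡ k² (mod 13), it suffices to square k = 0, 1, …, 6: the residues are 0, 1, 4, 9, 3, 12, 10.
The set of squares mod 13 is therefore {0, 1, 3, 4, 9, 10, 12}, which does not contain 5.
Hence no integer k has k² ≡ 5 (mod 13).

No such integer exists.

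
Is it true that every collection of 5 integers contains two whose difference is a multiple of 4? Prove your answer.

Yes, this is always true.

There are exactly 4 possible remainders on division by 4.
Since 5 > 4, two of the 5 integers must share a residue class by the pigeonhole principle; call them a and b.
Their difference a − b is then a multiple of 4.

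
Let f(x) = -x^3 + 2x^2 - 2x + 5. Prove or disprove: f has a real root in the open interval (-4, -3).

Evaluate at the endpoints: f(-4) = 109, f(-3) = 56 — same sign (positive).
The derivative f'(x) = -3x^2 + 4x - 2 is a quadratic with discriminant 4² − 4·(-3)·(-2) = -8 < 0; it never vanishes, so it is always negative (sign of the leading coefficient).
So f is strictly decreasing; between -4 and -3 its values lie between f(-4) = 109 and f(-3) = 56, all positive. Therefore f has no root in (-4, -3).

No.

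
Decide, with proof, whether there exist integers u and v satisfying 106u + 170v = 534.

u = 74, v = -43

Since gcd(106, 170) = 2 and 534 = 2·267, Bézout's identity guarantees a solution.
Dividing through by 2 reduces the equation to 53u + 85v = 267.
Euclidean algorithm: 85 = 1·53 + 32, 53 = 1·32 + 21, 32 = 1·21 + 11, 21 = 1·11 + 10, 11 = 1·10 + 1, 10 = 10·1 + 0.
Unwinding: 1 = 11 − 1·10 = 11 − (21 − 1·11) = −21 + 2·11 = −21 + 2·(32 − 1·21) = 2·32 − 3·21 = 2·32 − 3·(53 − 1·32) = −3·53 + 5·32 = −3·53 + 5·(85 − 1·53) = 5·85 − 8·53, i.e. 53·(-8) + 85·5 = 1.
Times 267: 53·(-2136) + 85·1335 = 267, so (-2136, 1335) solves it.
Adding 26·85 to u and subtracting 26·53 from v gives the tidier solution (74, -43).
Indeed 106·74 + 170·(-43) = 7844 − 7310 = 534.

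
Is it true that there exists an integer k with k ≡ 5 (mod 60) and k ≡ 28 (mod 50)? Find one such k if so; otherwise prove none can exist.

Reduce both congruences modulo 10, which divides 60 and 50: they say k ≡ 5 (mod 10) and k ≡ 28 (mod 10).
But 5 mod 10 = 5 while 28 mod 10 = 8, a contradiction.
So no integer satisfies both congruences.

No such integer exists.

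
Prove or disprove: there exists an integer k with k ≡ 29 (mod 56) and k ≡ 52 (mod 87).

k = 3445

gcd(56, 87) = 1, so the Chinese Remainder Theorem guarantees exactly one residue class mod 4872 satisfying both.
Write k = 29 + 56t and require 29 + 56t ≡ 52 (mod 87), i.e. 56t ≡ 23 (mod 87).
Invert 56 mod 87 by the Euclidean algorithm: 87 = 1·56 + 31, 56 = 1·31 + 25, 31 = 1·25 + 6, 25 = 4·6 + 1, 6 = 6·1 + 0; back-substituting, 1 = 25 − 4·6 = 25 − 4·(31 − 1·25) = −4·31 + 5·25 = −4·31 + 5·(56 − 1·31) = 5·56 − 9·31 = 5·56 − 9·(87 − 1·56) = −9·87 + 14·56. Hence 56·14 ≡ 1, so 56⁻¹ ≡ 14 (mod 87).
Therefore t ≡ 14·23 = 322 ≡ 61 (mod 87).
Taking t = 61 gives k = 29 + 56·61 = 3445.
Indeed 3445 ≡ 29 (mod 56) and 3445 ≡ 52 (mod 87).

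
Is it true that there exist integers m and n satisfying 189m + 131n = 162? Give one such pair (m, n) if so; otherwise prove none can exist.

Since gcd(189, 131) = 1, every integer is an integer combination of 189 and 131.
Euclidean algorithm: 189 = 1·131 + 58, 131 = 2·58 + 15, 58 = 3·15 + 13, 15 = 1·13 + 2, 13 = 6·2 + 1, 2 = 2·1 + 0.
Unwinding: 1 = 13 − 6·2 = 13 − 6·(15 − 1·13) = −6·15 + 7·13 = −6·15 + 7·(58 − 3·15) = 7·58 − 27·15 = 7·58 − 27·(131 − 2·58) = −27·131 + 61·58 = −27·131 + 61·(189 − 1·131) = 61·189 − 88·131, i.e. 189·61 + 131·(-88) = 1.
Scaling by 162 gives the particular solution (m, n) = (9882, -14256).
The general solution is m = 9882 + 131k, n = -14256 − 189k; taking k = -75 gives the smaller pair m = 57, n = -81.
Indeed 189·57 + 131·(-81) = 10773 − 10611 = 162.

m = 57, n = -81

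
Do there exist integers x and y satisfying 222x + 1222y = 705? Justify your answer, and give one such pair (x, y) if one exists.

There are no such integers.

Any value of 222x + 1222y is a multiple of gcd(222, 1222) = 2.
But 705 = 2·352 + 1, so 2 ∤ 705.
So the equation is unsolvable over ℤ.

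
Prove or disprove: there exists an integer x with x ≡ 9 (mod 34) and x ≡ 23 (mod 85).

No such integer exists.

gcd(34, 85) = 17. If x ≡ 9 (mod 34) and x ≡ 23 (mod 85), then x ≡ 9 (mod 17) and x ≡ 23 (mod 17).
These are incompatible: 9 − 23 = -14 is not divisible by 17.
Therefore no such x exists.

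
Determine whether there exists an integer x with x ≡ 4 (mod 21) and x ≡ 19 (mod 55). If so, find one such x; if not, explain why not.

x = 844

gcd(21, 55) = 1, so the Chinese Remainder Theorem guarantees exactly one residue class mod 1155 satisfying both.
Any solution of the first congruence is x = 4 + 21t; substituting into the second, 21t ≡ 19 − 4 ≡ 15 (mod 55).
Invert 21 mod 55 by the Euclidean algorithm: 55 = 2·21 + 13, 21 = 1·13 + 8, 13 = 1·8 + 5, 8 = 1·5 + 3, 5 = 1·3 + 2, 3 = 1·2 + 1, 2 = 2·1 + 0; back-substituting, 1 = 3 − 1·2 = 3 − (5 − 1·3) = −5 + 2·3 = −5 + 2·(8 − 1·5) = 2·8 − 3·5 = 2·8 − 3·(13 − 1·8) = −3·13 + 5·8 = −3·13 + 5·(21 − 1·13) = 5·21 − 8·13 = 5·21 − 8·(55 − 2·21) = −8·55 + 21·21. Hence 21·21 ≡ 1, so 21⁻¹ ≡ 21 (mod 55).
Therefore t ≡ 21·15 = 315 ≡ 40 (mod 55).
Taking t = 40 gives x = 4 + 21·40 = 844.
Indeed 844 ≡ 4 (mod 21) and 844 ≡ 19 (mod 55).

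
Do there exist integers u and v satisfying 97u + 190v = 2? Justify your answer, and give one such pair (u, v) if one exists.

97 and 190 are coprime, so 97u + 190v ranges over all of ℤ.
Run the Euclidean algorithm on 190 and 97: 190 = 1·97 + 93, 97 = 1·93 + 4, 93 = 23·4 + 1, 4 = 4·1 + 0.
Unwinding: 1 = 93 − 23·4 = 93 − 23·(97 − 1·93) = −23·97 + 24·93 = −23·97 + 24·(190 − 1·97) = 24·190 − 47·97, i.e. 97·(-47) + 190·24 = 1.
Multiplying through by 2: u = (-47)·2 = -94, v = 24·2 = 48 is a solution.
Shifting by a multiple of (190, −97) keeps it a solution: u = -94 + 1·190 = 96, v = 48 − 1·97 = -49.
Check: 97·96 + 190·(-49) = 9312 − 9310 = 2. ✓

u = 96, v = -49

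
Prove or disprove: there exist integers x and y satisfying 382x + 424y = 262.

x = 125, y = -112

Every value of 382x + 424y is a multiple of gcd(382, 424) = 2; since 2 ∣ 262, solutions exist.
Dividing through by 2 reduces the equation to 191x + 212y = 131.
Dividing repeatedly: 212 = 1·191 + 21, 191 = 9·21 + 2, 21 = 10·2 + 1, 2 = 2·1 + 0.
Working back up the chain: 1 = 21 − 10·2 = 21 − 10·(191 − 9·21) = −10·191 + 91·21 = −10·191 + 91·(212 − 1·191) = 91·212 − 101·191. So 191·(-101) + 212·91 = 1.
Scaling by 131 gives the particular solution (x, y) = (-13231, 11921).
The general solution is x = -13231 + 212k, y = 11921 − 191k; taking k = 63 gives the smaller pair x = 125, y = -112.
Check: 382·125 + 424·(-112) = 47750 − 47488 = 262. ✓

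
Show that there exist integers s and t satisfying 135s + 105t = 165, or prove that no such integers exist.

gcd(135, 105) = 15, and 15 divides 165, so integer solutions exist.
Dividing through by 15 reduces the equation to 9s + 7t = 11.
Dividing repeatedly: 9 = 1·7 + 2, 7 = 3·2 + 1, 2 = 2·1 + 0.
Back-substituting, 1 = 7 − 3·2 = 7 − 3·(9 − 1·7) = −3·9 + 4·7; that is, 9·(-3) + 7·4 = 1.
Scaling by 11 gives the particular solution (s, t) = (-33, 44).
Adding 5·7 to s and subtracting 5·9 from t gives the tidier solution (2, -1).
Indeed 135·2 + 105·(-1) = 270 − 105 = 165.

s = 2, t = -1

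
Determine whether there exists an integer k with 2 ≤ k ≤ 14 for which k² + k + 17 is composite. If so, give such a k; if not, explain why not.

The values for k = 2, 3, …, 14 are 23, 29, 37, 47, 59, 73, 89, 107, 127, 149, 173, 199, 227, and each of these is prime.
So no value in the range makes the expression composite.

There is no such integer k in that range.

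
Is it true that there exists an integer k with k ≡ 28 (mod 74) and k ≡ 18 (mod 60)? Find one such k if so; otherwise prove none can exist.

The moduli are not coprime: gcd(74, 60) = 2. Compatibility requires 2 ∣ (18 − 28) = -10, which holds, so solutions exist.
Put k = 28 + 74t, so we need 74t ≡ 50 (mod 60), equivalently (divide by 2) 37t ≡ 25 (mod 30).
37 ≡ 7 (mod 30), so this reads 7t ≡ 25 (mod 30). Invert 7 mod 30 by the Euclidean algorithm: 30 = 4·7 + 2, 7 = 3·2 + 1, 2 = 2·1 + 0; back-substituting, 1 = 7 − 3·2 = 7 − 3·(30 − 4·7) = −3·30 + 13·7. Hence 7·13 ≡ 1, so 7⁻¹ ≡ 13 (mod 30).
Multiplying by 13: t ≡ 13·25 = 325 ≡ 25 (mod 30).
Then k = 28 + 74·25 = 1878.
Verify: 1878 = 25·74 + 28 and 1878 = 31·60 + 18. ✓

k = 1878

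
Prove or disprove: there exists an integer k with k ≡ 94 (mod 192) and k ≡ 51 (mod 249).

There is no such integer.

gcd(192, 249) = 3. If k ≡ 94 (mod 192) and k ≡ 51 (mod 249), then k ≡ 94 (mod 3) and k ≡ 51 (mod 3).
But 94 mod 3 = 1 while 51 mod 3 = 0, a contradiction.
Therefore no such k exists.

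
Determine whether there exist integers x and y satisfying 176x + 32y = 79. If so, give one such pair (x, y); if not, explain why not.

Any value of 176x + 32y is a multiple of gcd(176, 32) = 16.
But 79 is not a multiple of 16 (it leaves remainder 15).
Hence no integers x, y satisfy the equation.

No, no such integers exist.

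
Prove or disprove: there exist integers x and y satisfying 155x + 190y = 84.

No, no such integers exist.

gcd(155, 190) = 5, so every integer of the form 155x + 190y is a multiple of 5.
But 84 = 5·16 + 4, so 5 ∤ 84.
Hence no integers x, y satisfy the equation.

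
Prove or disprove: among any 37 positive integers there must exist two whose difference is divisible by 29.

Yes, this is always true.

Each integer lies in one of the 29 residue classes modulo 29.
Placing 37 integers into 29 classes, some class receives at least two — say a and b.
Their difference a − b is then a multiple of 29.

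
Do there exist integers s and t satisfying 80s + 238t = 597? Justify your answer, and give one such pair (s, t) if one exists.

Both 80 and 238 are divisible by gcd(80, 238) = 2, hence so is any combination 80s + 238t.
However 597 leaves remainder 1 on division by 2.
Hence no integers s, t satisfy the equation.

There are no such integers.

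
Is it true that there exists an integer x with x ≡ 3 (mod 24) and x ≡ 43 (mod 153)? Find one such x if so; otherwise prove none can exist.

No such integer exists.

Both moduli are multiples of 3 = gcd(24, 153), so any solution would satisfy x ≡ 3 and x ≡ 43 modulo 3 simultaneously.
However 3 ≡ 0 and 43 ≡ 1 (mod 3), and 0 ≠ 1.
Hence the system has no solution.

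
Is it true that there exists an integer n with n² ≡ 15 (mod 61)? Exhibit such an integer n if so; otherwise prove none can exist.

n = 25

Take n = 25. Then 25² = 625 = 10·61 + 15, so 25² ≡ 15 (mod 61).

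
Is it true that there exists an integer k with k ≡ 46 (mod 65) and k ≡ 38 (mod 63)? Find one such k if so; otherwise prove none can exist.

k = 3881

gcd(65, 63) = 1, so the Chinese Remainder Theorem guarantees exactly one residue class mod 4095 satisfying both.
Write k = 46 + 65t and require 46 + 65t ≡ 38 (mod 63), i.e. 65t ≡ 55 (mod 63).
65 ≡ 2 (mod 63), so this reads 2t ≡ 55 (mod 63). Invert 2 mod 63 by the Euclidean algorithm: 63 = 31·2 + 1, 2 = 2·1 + 0; back-substituting, 1 = 63 − 31·2. Hence 2·(-31) ≡ 1, so 2⁻¹ ≡ -31 ≡ 32 (mod 63).
Therefore t ≡ 32·55 = 1760 ≡ 59 (mod 63).
With t = 59: k = 46 + 65·59 = 3881.
Verify: 3881 = 59·65 + 46 and 3881 = 61·63 + 38. ✓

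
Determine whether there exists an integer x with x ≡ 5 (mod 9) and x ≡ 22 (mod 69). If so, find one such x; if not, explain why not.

Reduce both congruences modulo 3, which divides 9 and 69: they say x ≡ 5 (mod 3) and x ≡ 22 (mod 3).
However 5 ≡ 2 and 22 ≡ 1 (mod 3), and 2 ≠ 1.
Hence the system has no solution.

No, no such integer exists.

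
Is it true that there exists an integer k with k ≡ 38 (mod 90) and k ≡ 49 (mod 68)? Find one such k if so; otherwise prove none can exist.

No, no such integer exists.

Both moduli are multiples of 2 = gcd(90, 68), so any solution would satisfy k ≡ 38 and k ≡ 49 modulo 2 simultaneously.
These are incompatible: 38 − 49 = -11 is not divisible by 2.
So no integer satisfies both congruences.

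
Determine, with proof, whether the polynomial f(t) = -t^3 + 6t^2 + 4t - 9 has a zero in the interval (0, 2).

Such a root exists.

f(0) = -9 and f(2) = 15, which have opposite signs.
Since f is a polynomial it is continuous on [0, 2].
By the Intermediate Value Theorem f must vanish at some point of (0, 2).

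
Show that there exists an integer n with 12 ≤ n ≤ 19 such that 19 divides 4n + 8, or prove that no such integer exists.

n = 17

Scanning upward from n = 12 gives 56, 60, 64, 68, 72, none divisible by 19. n = 17 works, since 4·17 + 8 = 76 = 4·19.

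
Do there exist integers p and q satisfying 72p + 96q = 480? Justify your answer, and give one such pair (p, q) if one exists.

gcd(72, 96) = 24, and 24 divides 480, so integer solutions exist.
Dividing through by 24 reduces the equation to 3p + 4q = 20.
Dividing repeatedly: 4 = 1·3 + 1, 3 = 3·1 + 0.
Back-substituting, 1 = 4 − 1·3; that is, 3·(-1) + 4·1 = 1.
Scaling by 20 gives the particular solution (p, q) = (-20, 20).
Adding 5·4 to p and subtracting 5·3 from q gives the tidier solution (0, 5).
Check: 72·0 + 96·5 = 0 + 480 = 480. ✓

p = 0, q = 5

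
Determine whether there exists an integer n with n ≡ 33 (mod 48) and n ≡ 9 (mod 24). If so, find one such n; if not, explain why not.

The moduli are not coprime: gcd(48, 24) = 24. Compatibility requires 24 ∣ (9 − 33) = -24, which holds, so solutions exist.
In fact n = 33 itself already satisfies 33 mod 24 = 9.
Verify: 33 = 0·48 + 33 and 33 = 1·24 + 9. ✓

n = 33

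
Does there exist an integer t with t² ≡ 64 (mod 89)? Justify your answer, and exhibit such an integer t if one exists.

Take t = 81. Then 81² = 6561 = 73·89 + 64, so 81² ≡ 64 (mod 89).

t = 81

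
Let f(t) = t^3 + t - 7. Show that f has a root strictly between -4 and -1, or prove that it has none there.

f has no root in that interval.

Evaluate at the endpoints: f(-4) = -75, f(-1) = -9 — same sign (negative).
f'(t) = 3t^2 + 1 has discriminant 0² − 4·3·1 = -12 < 0, so f' has no real roots and is positive for every real t.
So f is strictly increasing; between -4 and -1 its values lie between f(-4) = -75 and f(-1) = -9, all negative. Therefore f has no root in (-4, -1).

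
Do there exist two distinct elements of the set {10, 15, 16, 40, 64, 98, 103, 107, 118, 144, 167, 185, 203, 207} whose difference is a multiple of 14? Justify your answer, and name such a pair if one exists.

There is no such pair.

Two integers differ by a multiple of 14 exactly when they have the same residue mod 14. The residues are 10↦10, 15↦1, 16↦2, 40↦12, 64↦8, 98↦0, 103↦5, 107↦9, 118↦6, 144↦4, 167↦13, 185↦3, 203↦7, 207↦11.
These 14 residues are pairwise different, hence no difference of two elements is divisible by 14.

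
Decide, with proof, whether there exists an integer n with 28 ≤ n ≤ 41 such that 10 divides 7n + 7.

At n = 29 we get 7·29 + 7 = 210, and 210 = 10·21.

n = 29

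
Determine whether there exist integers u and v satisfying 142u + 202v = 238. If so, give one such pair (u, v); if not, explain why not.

Every value of 142u + 202v is a multiple of gcd(142, 202) = 2; since 2 ∣ 238, solutions exist.
Dividing through by 2 reduces the equation to 71u + 101v = 119.
Dividing repeatedly: 101 = 1·71 + 30, 71 = 2·30 + 11, 30 = 2·11 + 8, 11 = 1·8 + 3, 8 = 2·3 + 2, 3 = 1·2 + 1, 2 = 2·1 + 0.
Working back up the chain: 1 = 3 − 1·2 = 3 − (8 − 2·3) = −8 + 3·3 = −8 + 3·(11 − 1·8) = 3·11 − 4·8 = 3·11 − 4·(30 − 2·11) = −4·30 + 11·11 = −4·30 + 11·(71 − 2·30) = 11·71 − 26·30 = 11·71 − 26·(101 − 1·71) = −26·101 + 37·71. So 71·37 + 101·(-26) = 1.
Scaling by 119 gives the particular solution (u, v) = (4403, -3094).
Subtracting 43·101 from u and adding 43·71 to v gives the tidier solution (60, -41).
Check: 142·60 + 202·(-41) = 8520 − 8282 = 238. ✓

u = 60, v = -41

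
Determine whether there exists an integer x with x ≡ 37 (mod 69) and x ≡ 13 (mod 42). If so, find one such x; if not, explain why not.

Here gcd(69, 42) = 3, and both 37 and 13 leave remainder 1 mod 3, so the system is consistent.
Write x = 37 + 69t. Then 69t ≡ 13 − 37 ≡ 18 (mod 42); dividing through by 3 gives 23t ≡ 6 (mod 14).
23 ≡ 9 (mod 14), so this reads 9t ≡ 6 (mod 14). Since 9·11 = 99 = 7·14 + 1, the inverse of 9 mod 14 is 11.
Multiplying by 11: t ≡ 11·6 = 66 ≡ 10 (mod 14).
Then x = 37 + 69·10 = 727.
Verify: 727 = 10·69 + 37 and 727 = 17·42 + 13. ✓

x = 727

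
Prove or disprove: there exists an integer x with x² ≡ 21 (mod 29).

Apply Euler's criterion with the prime 29: 21 is a quadratic residue iff 21^14 ≡ 1 (mod 29), and a non-residue iff it is ≡ −1.
Repeated squaring mod 29: 21^2 = 441 ≡ 6; 21^4 ≡ 6² = 36 ≡ 7; 21^8 ≡ 7² = 49 ≡ 20.
Since 14 = 8 + 4 + 2, 21^14 ≡ 20 · 7 · 6; multiplying out mod 29: 20·7 = 140 ≡ 24, then 24·6 = 144 ≡ 28. Thus 21^14 ≡ 28 ≡ −1 (mod 29).
The value −1 means 21 is a non-residue modulo 29, so x² ≡ 21 (mod 29) is impossible.

No, no such integer exists.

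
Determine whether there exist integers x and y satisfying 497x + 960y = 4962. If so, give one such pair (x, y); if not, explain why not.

x = 66, y = -29

497 and 960 are coprime, so 497x + 960y ranges over all of ℤ.
Dividing repeatedly: 960 = 1·497 + 463, 497 = 1·463 + 34, 463 = 13·34 + 21, 34 = 1·21 + 13, 21 = 1·13 + 8, 13 = 1·8 + 5, 8 = 1·5 + 3, 5 = 1·3 + 2, 3 = 1·2 + 1, 2 = 2·1 + 0.
Back-substituting, 1 = 3 − 1·2 = 3 − (5 − 1·3) = −5 + 2·3 = −5 + 2·(8 − 1·5) = 2·8 − 3·5 = 2·8 − 3·(13 − 1·8) = −3·13 + 5·8 = −3·13 + 5·(21 − 1·13) = 5·21 − 8·13 = 5·21 − 8·(34 − 1·21) = −8·34 + 13·21 = −8·34 + 13·(463 − 13·34) = 13·463 − 177·34 = 13·463 − 177·(497 − 1·463) = −177·497 + 190·463 = −177·497 + 190·(960 − 1·497) = 190·960 − 367·497; that is, 497·(-367) + 960·190 = 1.
Multiplying through by 4962: x = (-367)·4962 = -1821054, y = 190·4962 = 942780 is a solution.
The general solution is x = -1821054 + 960k, y = 942780 − 497k; taking k = 1897 gives the smaller pair x = 66, y = -29.
Indeed 497·66 + 960·(-29) = 32802 − 27840 = 4962.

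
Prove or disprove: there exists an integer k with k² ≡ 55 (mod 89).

k = 12

Take k = 12. Then 12² = 144 = 1·89 + 55, so 12² ≡ 55 (mod 89).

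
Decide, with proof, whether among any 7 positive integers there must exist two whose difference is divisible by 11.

Consider the 7 integers 14, 15, …, 20. They lie in distinct residue classes modulo 11, since 7 ≤ 11.
No two share a residue, so no pair has difference divisible by 11; the claim fails for this set.

No; for instance {14, 15, 16, 17, 18, 19, 20} is a counterexample.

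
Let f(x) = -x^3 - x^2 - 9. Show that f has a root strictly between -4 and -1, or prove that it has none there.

f(-4) = 39 and f(-1) = -9, which have opposite signs.
As a polynomial, f is continuous on every closed interval.
By the Intermediate Value Theorem, f takes the value 0 somewhere in the open interval.

Yes, f has a root in the interval.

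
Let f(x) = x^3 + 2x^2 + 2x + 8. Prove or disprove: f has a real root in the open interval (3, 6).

No such root exists.

f(3) = 59 and f(6) = 308, both positive.
The derivative f'(x) = 3x^2 + 4x + 2 is a quadratic with discriminant 4² − 4·3·2 = -8 < 0; it never vanishes, so it is always positive (sign of the leading coefficient).
So f is strictly increasing; between 3 and 6 its values lie between f(3) = 59 and f(6) = 308, all positive. Therefore f has no root in (3, 6).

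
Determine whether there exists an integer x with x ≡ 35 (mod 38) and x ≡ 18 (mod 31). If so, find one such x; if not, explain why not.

gcd(38, 31) = 1, so the Chinese Remainder Theorem guarantees exactly one residue class mod 1178 satisfying both.
Any solution of the first congruence is x = 35 + 38t; substituting into the second, 38t ≡ 18 − 35 ≡ 14 (mod 31).
38 ≡ 7 (mod 31), so this reads 7t ≡ 14 (mod 31). Since 7·9 = 63 = 2·31 + 1, the inverse of 7 mod 31 is 9.
Multiplying by 9: t ≡ 9·14 = 126 ≡ 2 (mod 31).
Taking t = 2 gives x = 35 + 38·2 = 111.
Indeed 111 ≡ 35 (mod 38) and 111 ≡ 18 (mod 31).

x = 111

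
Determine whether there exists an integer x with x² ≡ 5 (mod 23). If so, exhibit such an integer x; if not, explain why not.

Apply Euler's criterion with the prime 23: 5 is a quadratic residue iff 5^11 ≡ 1 (mod 23), and a non-residue iff it is ≡ −1.
Squaring successively (mod 23): 5^2 = 25 ≡ 2; 5^4 ≡ 2² = 4 ≡ 4; 5^8 ≡ 4² = 16 ≡ 16.
Since 11 = 8 + 2 + 1, 5^11 ≡ 16 · 2 · 5; multiplying out mod 23: 16·2 = 32 ≡ 9, then 9·5 = 45 ≡ 22. Thus 5^11 ≡ 22 ≡ −1 (mod 23).
By Euler's criterion 5 is a quadratic non-residue mod 23: no x satisfies x² ≡ 5 (mod 23).

No, no such integer exists.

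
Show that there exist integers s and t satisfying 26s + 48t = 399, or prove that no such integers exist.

Both 26 and 48 are divisible by gcd(26, 48) = 2, hence so is any combination 26s + 48t.
But 399 = 2·199 + 1, so 2 ∤ 399.
Therefore 26s + 48t = 399 has no solution in integers.

No such integers exist.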